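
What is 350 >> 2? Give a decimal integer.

350 = 101011110
shift right by 2 → 001010111 = 87
(equivalently, floor(350 / 4))

87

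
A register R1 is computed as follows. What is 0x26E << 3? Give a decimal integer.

0x26E = 0001001101110
shift left by 3 → 1001101110000 = 4976
(equivalently, 622 × 2^3 = 622 × 8)

4976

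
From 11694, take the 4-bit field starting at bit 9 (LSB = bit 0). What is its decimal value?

v = 10110110101110
Shift right by 9: 10110
Mask low 4 bits: 0110 = 6

6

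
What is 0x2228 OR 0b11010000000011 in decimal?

0x2228 = 10001000101000
b = 11010000000011
 OR → 11011000101011 = 13867

13867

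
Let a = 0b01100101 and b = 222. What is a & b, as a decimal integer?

68

a = 01100101
222 = 11011110
AND → 01000100 = 68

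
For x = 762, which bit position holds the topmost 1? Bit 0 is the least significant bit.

9

762 = 1011111010
The topmost 1 is at position 9 (since 2^9 = 512 ≤ 762 < 1024).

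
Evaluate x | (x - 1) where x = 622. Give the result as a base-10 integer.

x = 1001101110 = 622
x - 1 = 1001101101
OR    = 1001101111 = 623
(x | (x - 1) sets all bits below the lowest set bit.)

623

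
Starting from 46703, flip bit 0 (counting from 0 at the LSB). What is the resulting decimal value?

46702

x = 1011011001101111
bit 0 is currently 1; toggle it via x ^ (1 << 0) = x ^ 1
→ 1011011001101110 = 46702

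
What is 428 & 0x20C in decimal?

428 = 0110101100
0x20C = 1000001100
AND → 0000001100 = 12

12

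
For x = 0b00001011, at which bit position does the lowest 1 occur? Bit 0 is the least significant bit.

0

0b00001011 = 1011
Trailing zeros: 0, so the lowest set bit is bit 0 (value 1).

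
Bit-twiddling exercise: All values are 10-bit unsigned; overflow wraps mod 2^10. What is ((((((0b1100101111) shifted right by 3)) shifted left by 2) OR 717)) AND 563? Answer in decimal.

0b1100101111 = 1100101111
→ shifted right by 3 → 0001100101 = 101
→ shifted left by 2 (mod 2^10) → 0110010100 = 404
717 = 1011001101
→ OR → 1111011101 = 989
563 = 1000110011
→ AND → 1000010001 = 529

529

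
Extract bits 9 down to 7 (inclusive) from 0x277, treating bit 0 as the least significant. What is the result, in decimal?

4

v = 01001110111
Shift right by 7: 0100
Mask low 3 bits: 100 = 4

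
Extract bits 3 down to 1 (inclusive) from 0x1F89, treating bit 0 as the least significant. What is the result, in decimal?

4

v = 1111110001001
Shift right by 1: 111111000100
Mask low 3 bits: 100 = 4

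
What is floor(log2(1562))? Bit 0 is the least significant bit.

10

1562 = 11000011010
The topmost 1 is at position 10 (since 2^10 = 1024 ≤ 1562 < 2048).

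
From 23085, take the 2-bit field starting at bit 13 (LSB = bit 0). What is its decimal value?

2

v = 0101101000101101
Shift right by 13: 010
Mask low 2 bits: 10 = 2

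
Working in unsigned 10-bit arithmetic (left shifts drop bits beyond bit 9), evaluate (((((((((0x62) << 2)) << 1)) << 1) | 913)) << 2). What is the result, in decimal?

708

0x62 = 0001100010
→ << 2 (mod 2^10) → 0110001000 = 392
→ << 1 (mod 2^10) → 1100010000 = 784
→ << 1 (mod 2^10) → 1000100000 = 544
913 = 1110010001
→ | → 1110110001 = 945
→ << 2 (mod 2^10) → 1011000100 = 708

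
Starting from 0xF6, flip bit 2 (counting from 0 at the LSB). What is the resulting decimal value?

x = 0011110110
bit 2 is currently 1; toggle it via x ^ (1 << 2) = x ^ 4
→ 0011110010 = 242

242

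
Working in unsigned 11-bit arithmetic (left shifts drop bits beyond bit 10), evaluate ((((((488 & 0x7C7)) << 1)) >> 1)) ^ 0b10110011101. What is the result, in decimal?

1117

488 = 00111101000
0x7C7 = 11111000111
→ & → 00111000000 = 448
→ << 1 (mod 2^11) → 01110000000 = 896
→ >> 1 → 00111000000 = 448
0b10110011101 = 10110011101
→ ^ → 10001011101 = 1117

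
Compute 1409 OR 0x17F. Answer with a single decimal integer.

1409 = 10110000001
0x17F = 00101111111
 OR → 10111111111 = 1535

1535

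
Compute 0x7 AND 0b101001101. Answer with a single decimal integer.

5

0x7 = 000000111
b = 101001101
AND → 000000101 = 5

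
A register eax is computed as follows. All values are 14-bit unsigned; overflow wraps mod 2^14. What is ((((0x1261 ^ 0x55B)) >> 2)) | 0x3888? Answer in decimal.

15822

0x1261 = 01001001100001
0x55B = 00010101011011
→ ^ → 01011100111010 = 5946
→ >> 2 → 00010111001110 = 1486
0x3888 = 11100010001000
→ | → 11110111001110 = 15822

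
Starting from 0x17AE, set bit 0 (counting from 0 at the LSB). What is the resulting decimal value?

6063

x = 01011110101110
bit 0 is currently 0; set it via x | (1 << 0) = x | 1
→ 01011110101111 = 6063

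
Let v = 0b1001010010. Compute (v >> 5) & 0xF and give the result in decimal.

v = 1001010010
Shift right by 5: 10010
Mask low 4 bits: 0010 = 2

2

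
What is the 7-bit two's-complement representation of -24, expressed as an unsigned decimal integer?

24 in 7 bits: 0011000
Invert: 1100111
Add 1:  1101000 = 104
(Check: 2^7 - 24 = 128 - 24 = 104.)

104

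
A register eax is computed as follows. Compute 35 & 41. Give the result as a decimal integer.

33

35 = 100011
41 = 101001
AND → 100001 = 33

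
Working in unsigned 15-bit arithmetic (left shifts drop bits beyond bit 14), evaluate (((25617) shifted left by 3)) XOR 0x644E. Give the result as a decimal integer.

17606

25617 = 110010000010001
→ shifted left by 3 (mod 2^15) → 010000010001000 = 8328
0x644E = 110010001001110
→ XOR → 100010011000110 = 17606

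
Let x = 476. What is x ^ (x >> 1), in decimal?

306

x = 111011100 = 476
x>>1 = 011101110
XOR  = 100110010 = 306
(x ^ (x >> 1) gives the standard binary-reflected Gray code of x.)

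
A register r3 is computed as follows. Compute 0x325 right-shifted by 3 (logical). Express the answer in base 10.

100

0x325 = 1100100101
shift right by 3 → 0001100100 = 100
(equivalently, floor(805 / 8))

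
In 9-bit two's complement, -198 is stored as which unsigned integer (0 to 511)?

314

198 in 9 bits: 011000110
Invert: 100111001
Add 1:  100111010 = 314
(Check: 2^9 - 198 = 512 - 198 = 314.)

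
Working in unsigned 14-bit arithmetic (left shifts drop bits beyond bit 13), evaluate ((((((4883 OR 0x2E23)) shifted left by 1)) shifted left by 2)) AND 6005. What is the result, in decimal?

4368

4883 = 01001100010011
0x2E23 = 10111000100011
→ OR → 11111100110011 = 16179
→ shifted left by 1 (mod 2^14) → 11111001100110 = 15974
→ shifted left by 2 (mod 2^14) → 11100110011000 = 14744
6005 = 01011101110101
→ AND → 01000100010000 = 4368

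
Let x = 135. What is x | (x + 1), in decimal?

143

x = 10000111 = 135
x + 1 = 10001000
OR    = 10001111 = 143
(x | (x + 1) sets the lowest cleared bit.)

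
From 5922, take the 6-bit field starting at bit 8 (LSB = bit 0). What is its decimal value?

23

v = 01011100100010
Shift right by 8: 010111
Mask low 6 bits: 010111 = 23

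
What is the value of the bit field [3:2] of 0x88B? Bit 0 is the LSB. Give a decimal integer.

v = 100010001011
Shift right by 2: 1000100010
Mask low 2 bits: 10 = 2

2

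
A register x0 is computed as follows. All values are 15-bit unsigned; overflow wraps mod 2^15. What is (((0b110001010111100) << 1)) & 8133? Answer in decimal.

0b110001010111100 = 110001010111100
→ << 1 (mod 2^15) → 100010101111000 = 17784
8133 = 001111111000101
→ & → 000010101000000 = 1344

1344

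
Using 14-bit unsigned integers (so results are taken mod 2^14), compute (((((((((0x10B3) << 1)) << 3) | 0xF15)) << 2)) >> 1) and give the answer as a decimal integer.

7786

0x10B3 = 01000010110011
→ << 1 (mod 2^14) → 10000101100110 = 8550
→ << 3 (mod 2^14) → 00101100110000 = 2864
0xF15 = 00111100010101
→ | → 00111100110101 = 3893
→ << 2 (mod 2^14) → 11110011010100 = 15572
→ >> 1 → 01111001101010 = 7786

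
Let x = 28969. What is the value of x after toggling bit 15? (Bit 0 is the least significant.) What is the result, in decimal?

x = 0111000100101001
bit 15 is currently 0; toggle it via x ^ (1 << 15) = x ^ 32768
→ 1111000100101001 = 61737

61737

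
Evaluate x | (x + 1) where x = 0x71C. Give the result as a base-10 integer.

x = 11100011100 = 1820
x + 1 = 11100011101
OR    = 11100011101 = 1821
(x | (x + 1) sets the lowest cleared bit.)

1821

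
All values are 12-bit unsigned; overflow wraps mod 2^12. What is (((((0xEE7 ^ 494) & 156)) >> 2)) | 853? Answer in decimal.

0xEE7 = 111011100111
494 = 000111101110
→ ^ → 111100001001 = 3849
156 = 000010011100
→ & → 000000001000 = 8
→ >> 2 → 000000000010 = 2
853 = 001101010101
→ | → 001101010111 = 855

855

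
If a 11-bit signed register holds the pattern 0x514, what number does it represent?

-748

pattern = 10100010100 (MSB is 1 ⇒ negative)
Invert: 01011101011, add 1 → 01011101100 = 748, so the value is -748.
(Equivalently: 1300 - 2^11 = 1300 - 2048 = -748.)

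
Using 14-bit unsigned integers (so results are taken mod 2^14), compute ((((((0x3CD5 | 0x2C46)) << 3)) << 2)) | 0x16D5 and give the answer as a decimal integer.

7925

0x3CD5 = 11110011010101
0x2C46 = 10110001000110
→ | → 11110011010111 = 15575
→ << 3 (mod 2^14) → 10011010111000 = 9912
→ << 2 (mod 2^14) → 01101011100000 = 6880
0x16D5 = 01011011010101
→ | → 01111011110101 = 7925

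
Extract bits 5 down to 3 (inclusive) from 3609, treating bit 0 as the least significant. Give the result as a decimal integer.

v = 111000011001
Shift right by 3: 111000011
Mask low 3 bits: 011 = 3

3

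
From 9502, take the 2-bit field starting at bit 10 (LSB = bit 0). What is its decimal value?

1

v = 10010100011110
Shift right by 10: 1001
Mask low 2 bits: 01 = 1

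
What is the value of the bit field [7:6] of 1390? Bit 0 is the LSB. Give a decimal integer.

v = 10101101110
Shift right by 6: 10101
Mask low 2 bits: 01 = 1

1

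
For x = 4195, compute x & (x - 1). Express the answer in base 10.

x = 1000001100011 = 4195
x - 1 = 1000001100010
AND   = 1000001100010 = 4194
(x & (x - 1) clears the lowest set bit of x.)

4194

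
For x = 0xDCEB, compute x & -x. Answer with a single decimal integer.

1

x = 1101110011101011 = 56555
-x (two's complement) = …0010001100010101
AND   = 0000000000000001 = 1
(x & -x isolates the lowest set bit of x.)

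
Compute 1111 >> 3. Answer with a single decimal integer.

138

1111 = 10001010111
shift right by 3 → 00010001010 = 138
(equivalently, floor(1111 / 8))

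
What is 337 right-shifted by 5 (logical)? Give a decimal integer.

337 = 101010001
shift right by 5 → 000001010 = 10
(equivalently, floor(337 / 32))

10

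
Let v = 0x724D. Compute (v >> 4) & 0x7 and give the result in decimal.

v = 0111001001001101
Shift right by 4: 011100100100
Mask low 3 bits: 100 = 4

4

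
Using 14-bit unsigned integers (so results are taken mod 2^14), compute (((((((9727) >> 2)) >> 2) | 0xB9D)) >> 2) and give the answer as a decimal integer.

9727 = 10010111111111
→ >> 2 → 00100101111111 = 2431
→ >> 2 → 00001001011111 = 607
0xB9D = 00101110011101
→ | → 00101111011111 = 3039
→ >> 2 → 00001011110111 = 759

759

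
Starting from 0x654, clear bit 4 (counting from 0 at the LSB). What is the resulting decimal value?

x = 011001010100
bit 4 is currently 1; clear it via x & ~(1 << 4) = x & ~16
→ 011001000100 = 1604

1604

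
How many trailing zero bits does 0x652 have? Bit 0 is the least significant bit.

1

0x652 = 11001010010
Trailing zeros: 1, so the lowest set bit is bit 1 (value 2).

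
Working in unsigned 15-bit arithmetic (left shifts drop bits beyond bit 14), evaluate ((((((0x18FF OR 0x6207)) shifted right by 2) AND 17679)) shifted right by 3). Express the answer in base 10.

0x18FF = 001100011111111
0x6207 = 110001000000111
→ OR → 111101011111111 = 31487
→ shifted right by 2 → 001111010111111 = 7871
17679 = 100010100001111
→ AND → 000010000001111 = 1039
→ shifted right by 3 → 000000010000001 = 129

129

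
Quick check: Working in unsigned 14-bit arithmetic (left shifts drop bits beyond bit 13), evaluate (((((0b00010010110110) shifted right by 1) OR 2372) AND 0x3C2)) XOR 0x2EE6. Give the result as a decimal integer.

11684

0b00010010110110 = 00010010110110
→ shifted right by 1 → 00001001011011 = 603
2372 = 00100101000100
→ OR → 00101101011111 = 2911
0x3C2 = 00001111000010
→ AND → 00001101000010 = 834
0x2EE6 = 10111011100110
→ XOR → 10110110100100 = 11684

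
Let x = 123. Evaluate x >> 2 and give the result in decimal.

30

123 = 1111011
shift right by 2 → 0011110 = 30
(equivalently, floor(123 / 4))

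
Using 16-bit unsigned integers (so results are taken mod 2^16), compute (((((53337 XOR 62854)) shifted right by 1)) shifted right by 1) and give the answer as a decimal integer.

53337 = 1101000001011001
62854 = 1111010110000110
→ XOR → 0010010111011111 = 9695
→ shifted right by 1 → 0001001011101111 = 4847
→ shifted right by 1 → 0000100101110111 = 2423

2423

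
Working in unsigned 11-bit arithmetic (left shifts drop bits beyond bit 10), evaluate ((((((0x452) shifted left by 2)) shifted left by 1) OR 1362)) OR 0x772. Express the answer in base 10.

0x452 = 10001010010
→ shifted left by 2 (mod 2^11) → 00101001000 = 328
→ shifted left by 1 (mod 2^11) → 01010010000 = 656
1362 = 10101010010
→ OR → 11111010010 = 2002
0x772 = 11101110010
→ OR → 11111110010 = 2034

2034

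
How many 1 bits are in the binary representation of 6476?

6

6476 = 1100101001100
Count the 1s: 1 + 1 + 1 + 1 + 1 + 1 = 6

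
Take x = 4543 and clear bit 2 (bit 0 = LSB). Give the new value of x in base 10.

4539

x = 1000110111111
bit 2 is currently 1; clear it via x & ~(1 << 2) = x & ~4
→ 1000110111011 = 4539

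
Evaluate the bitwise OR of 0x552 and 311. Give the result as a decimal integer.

1399

0x552 = 10101010010
311 = 00100110111
 OR → 10101110111 = 1399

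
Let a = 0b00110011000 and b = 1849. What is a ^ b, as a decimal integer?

1697

a = 00110011000
1849 = 11100111001
XOR → 11010100001 = 1697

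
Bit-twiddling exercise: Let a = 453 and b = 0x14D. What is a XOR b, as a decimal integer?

453 = 111000101
0x14D = 101001101
XOR → 010001000 = 136

136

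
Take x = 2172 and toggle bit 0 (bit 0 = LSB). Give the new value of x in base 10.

2173

x = 100001111100
bit 0 is currently 0; toggle it via x ^ (1 << 0) = x ^ 1
→ 100001111101 = 2173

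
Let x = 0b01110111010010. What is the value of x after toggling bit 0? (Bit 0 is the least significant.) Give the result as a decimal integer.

7635

x = 01110111010010
bit 0 is currently 0; toggle it via x ^ (1 << 0) = x ^ 1
→ 01110111010011 = 7635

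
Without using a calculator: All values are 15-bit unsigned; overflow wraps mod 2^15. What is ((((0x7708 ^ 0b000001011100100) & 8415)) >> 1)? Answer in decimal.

0x7708 = 111011100001000
0b000001011100100 = 000001011100100
→ ^ → 111010111101100 = 30188
8415 = 010000011011111
→ & → 010000011001100 = 8396
→ >> 1 → 001000001100110 = 4198

4198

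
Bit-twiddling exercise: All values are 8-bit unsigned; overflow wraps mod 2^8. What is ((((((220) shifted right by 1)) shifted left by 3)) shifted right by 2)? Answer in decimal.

28

220 = 11011100
→ shifted right by 1 → 01101110 = 110
→ shifted left by 3 (mod 2^8) → 01110000 = 112
→ shifted right by 2 → 00011100 = 28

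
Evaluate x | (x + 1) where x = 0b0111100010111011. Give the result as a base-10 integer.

x = 111100010111011 = 30907
x + 1 = 111100010111100
OR    = 111100010111111 = 30911
(x | (x + 1) sets the lowest cleared bit.)

30911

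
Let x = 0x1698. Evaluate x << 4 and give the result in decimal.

0x1698 = 00001011010011000
shift left by 4 → 10110100110000000 = 92544
(equivalently, 5784 × 2^4 = 5784 × 16)

92544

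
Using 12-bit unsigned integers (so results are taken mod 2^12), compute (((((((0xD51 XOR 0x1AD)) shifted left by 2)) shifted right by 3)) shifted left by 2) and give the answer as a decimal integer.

504

0xD51 = 110101010001
0x1AD = 000110101101
→ XOR → 110011111100 = 3324
→ shifted left by 2 (mod 2^12) → 001111110000 = 1008
→ shifted right by 3 → 000001111110 = 126
→ shifted left by 2 (mod 2^12) → 000111111000 = 504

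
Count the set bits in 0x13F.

0x13F = 100111111
Count the 1s: 1 + 1 + 1 + 1 + 1 + 1 + 1 = 7

7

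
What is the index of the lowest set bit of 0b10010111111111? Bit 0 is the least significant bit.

0b10010111111111 = 10010111111111
Trailing zeros: 0, so the lowest set bit is bit 0 (value 1).

0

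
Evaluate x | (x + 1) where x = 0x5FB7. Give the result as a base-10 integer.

24511

x = 101111110110111 = 24503
x + 1 = 101111110111000
OR    = 101111110111111 = 24511
(x | (x + 1) sets the lowest cleared bit.)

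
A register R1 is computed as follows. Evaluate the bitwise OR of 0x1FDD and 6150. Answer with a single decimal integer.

0x1FDD = 1111111011101
6150 = 1100000000110
 OR → 1111111011111 = 8159

8159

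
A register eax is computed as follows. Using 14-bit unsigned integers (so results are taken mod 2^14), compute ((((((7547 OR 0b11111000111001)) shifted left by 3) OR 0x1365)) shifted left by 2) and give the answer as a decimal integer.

7547 = 01110101111011
0b11111000111001 = 11111000111001
→ OR → 11111101111011 = 16251
→ shifted left by 3 (mod 2^14) → 11101111011000 = 15320
0x1365 = 01001101100101
→ OR → 11101111111101 = 15357
→ shifted left by 2 (mod 2^14) → 10111111110100 = 12276

12276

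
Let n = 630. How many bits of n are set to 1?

630 = 1001110110
Count the 1s: 1 + 1 + 1 + 1 + 1 + 1 = 6

6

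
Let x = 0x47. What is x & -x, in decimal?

1

x = 1000111 = 71
-x (two's complement) = …0111001
AND   = 0000001 = 1
(x & -x isolates the lowest set bit of x.)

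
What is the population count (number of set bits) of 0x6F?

0x6F = 1101111
Count the 1s: 1 + 1 + 1 + 1 + 1 + 1 = 6

6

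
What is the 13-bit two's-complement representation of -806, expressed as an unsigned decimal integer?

806 in 13 bits: 0001100100110
Invert: 1110011011001
Add 1:  1110011011010 = 7386
(Check: 2^13 - 806 = 8192 - 806 = 7386.)

7386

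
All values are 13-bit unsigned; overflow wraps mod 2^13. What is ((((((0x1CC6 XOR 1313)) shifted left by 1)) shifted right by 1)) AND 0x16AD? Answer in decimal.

0x1CC6 = 1110011000110
1313 = 0010100100001
→ XOR → 1100111100111 = 6631
→ shifted left by 1 (mod 2^13) → 1001111001110 = 5070
→ shifted right by 1 → 0100111100111 = 2535
0x16AD = 1011010101101
→ AND → 0000010100101 = 165

165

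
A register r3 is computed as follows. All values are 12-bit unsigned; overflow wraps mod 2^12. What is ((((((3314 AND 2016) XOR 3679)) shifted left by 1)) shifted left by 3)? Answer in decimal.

3314 = 110011110010
2016 = 011111100000
→ AND → 010011100000 = 1248
3679 = 111001011111
→ XOR → 101010111111 = 2751
→ shifted left by 1 (mod 2^12) → 010101111110 = 1406
→ shifted left by 3 (mod 2^12) → 101111110000 = 3056

3056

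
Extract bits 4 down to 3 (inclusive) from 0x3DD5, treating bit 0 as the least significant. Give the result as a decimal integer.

v = 11110111010101
Shift right by 3: 11110111010
Mask low 2 bits: 10 = 2

2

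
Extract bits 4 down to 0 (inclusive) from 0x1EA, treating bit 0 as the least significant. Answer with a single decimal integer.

10

v = 111101010
Shift right by 0: 111101010
Mask low 5 bits: 01010 = 10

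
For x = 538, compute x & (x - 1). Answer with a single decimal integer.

x = 1000011010 = 538
x - 1 = 1000011001
AND   = 1000011000 = 536
(x & (x - 1) clears the lowest set bit of x.)

536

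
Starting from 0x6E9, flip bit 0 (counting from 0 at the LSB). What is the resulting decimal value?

x = 11011101001
bit 0 is currently 1; toggle it via x ^ (1 << 0) = x ^ 1
→ 11011101000 = 1768

1768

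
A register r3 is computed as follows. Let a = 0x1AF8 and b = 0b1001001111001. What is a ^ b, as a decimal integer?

0x1AF8 = 1101011111000
b = 1001001111001
XOR → 0100010000001 = 2177

2177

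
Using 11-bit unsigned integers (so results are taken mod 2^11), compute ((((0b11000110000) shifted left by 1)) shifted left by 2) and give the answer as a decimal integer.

0b11000110000 = 11000110000
→ shifted left by 1 (mod 2^11) → 10001100000 = 1120
→ shifted left by 2 (mod 2^11) → 00110000000 = 384

384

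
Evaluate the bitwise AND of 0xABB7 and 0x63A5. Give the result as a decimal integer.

0xABB7 = 1010101110110111
0x63A5 = 0110001110100101
AND → 0010001110100101 = 9125

9125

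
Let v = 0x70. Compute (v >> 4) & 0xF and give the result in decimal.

7

v = 01110000
Shift right by 4: 0111
Mask low 4 bits: 0111 = 7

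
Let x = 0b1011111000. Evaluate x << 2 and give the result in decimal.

x = 001011111000
shift left by 2 → 101111100000 = 3040
(equivalently, 760 × 2^2 = 760 × 4)

3040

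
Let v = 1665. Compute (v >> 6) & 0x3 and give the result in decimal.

2

v = 00011010000001
Shift right by 6: 00011010
Mask low 2 bits: 10 = 2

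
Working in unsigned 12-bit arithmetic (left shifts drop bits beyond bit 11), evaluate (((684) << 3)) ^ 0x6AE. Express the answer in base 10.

684 = 001010101100
→ << 3 (mod 2^12) → 010101100000 = 1376
0x6AE = 011010101110
→ ^ → 001111001110 = 974

974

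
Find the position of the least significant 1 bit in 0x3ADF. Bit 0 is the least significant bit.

0x3ADF = 11101011011111
Trailing zeros: 0, so the lowest set bit is bit 0 (value 1).

0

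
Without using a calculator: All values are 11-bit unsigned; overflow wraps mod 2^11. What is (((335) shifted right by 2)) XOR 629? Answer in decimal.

335 = 00101001111
→ shifted right by 2 → 00001010011 = 83
629 = 01001110101
→ XOR → 01000100110 = 550

550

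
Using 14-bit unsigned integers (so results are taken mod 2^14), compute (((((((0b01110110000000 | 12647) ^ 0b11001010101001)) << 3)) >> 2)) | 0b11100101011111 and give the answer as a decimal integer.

16351

0b01110110000000 = 01110110000000
12647 = 11000101100111
→ | → 11110111100111 = 15847
0b11001010101001 = 11001010101001
→ ^ → 00111101001110 = 3918
→ << 3 (mod 2^14) → 11101001110000 = 14960
→ >> 2 → 00111010011100 = 3740
0b11100101011111 = 11100101011111
→ | → 11111111011111 = 16351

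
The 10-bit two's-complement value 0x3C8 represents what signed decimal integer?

pattern = 1111001000 (MSB is 1 ⇒ negative)
Invert: 0000110111, add 1 → 0000111000 = 56, so the value is -56.
(Equivalently: 968 - 2^10 = 968 - 1024 = -56.)

-56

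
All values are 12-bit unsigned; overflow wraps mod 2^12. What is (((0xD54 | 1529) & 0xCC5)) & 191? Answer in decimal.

133

0xD54 = 110101010100
1529 = 010111111001
→ | → 110111111101 = 3581
0xCC5 = 110011000101
→ & → 110011000101 = 3269
191 = 000010111111
→ & → 000010000101 = 133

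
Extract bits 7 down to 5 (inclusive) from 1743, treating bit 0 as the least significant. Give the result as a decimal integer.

6

v = 11011001111
Shift right by 5: 110110
Mask low 3 bits: 110 = 6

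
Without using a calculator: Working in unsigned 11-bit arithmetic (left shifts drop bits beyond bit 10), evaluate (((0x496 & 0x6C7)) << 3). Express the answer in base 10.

0x496 = 10010010110
0x6C7 = 11011000111
→ & → 10010000110 = 1158
→ << 3 (mod 2^11) → 10000110000 = 1072

1072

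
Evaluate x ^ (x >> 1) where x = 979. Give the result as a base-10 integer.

570

x = 1111010011 = 979
x>>1 = 0111101001
XOR  = 1000111010 = 570
(x ^ (x >> 1) gives the standard binary-reflected Gray code of x.)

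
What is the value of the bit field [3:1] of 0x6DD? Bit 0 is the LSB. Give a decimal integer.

v = 11011011101
Shift right by 1: 1101101110
Mask low 3 bits: 110 = 6

6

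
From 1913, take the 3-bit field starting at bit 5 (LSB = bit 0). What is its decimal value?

3

v = 11101111001
Shift right by 5: 111011
Mask low 3 bits: 011 = 3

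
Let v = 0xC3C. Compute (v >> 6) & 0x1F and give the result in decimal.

16

v = 110000111100
Shift right by 6: 110000
Mask low 5 bits: 10000 = 16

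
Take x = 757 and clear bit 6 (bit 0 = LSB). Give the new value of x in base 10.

693

x = 0001011110101
bit 6 is currently 1; clear it via x & ~(1 << 6) = x & ~64
→ 0001010110101 = 693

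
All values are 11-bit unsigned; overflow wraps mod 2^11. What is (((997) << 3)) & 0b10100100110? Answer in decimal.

1312

997 = 01111100101
→ << 3 (mod 2^11) → 11100101000 = 1832
0b10100100110 = 10100100110
→ & → 10100100000 = 1312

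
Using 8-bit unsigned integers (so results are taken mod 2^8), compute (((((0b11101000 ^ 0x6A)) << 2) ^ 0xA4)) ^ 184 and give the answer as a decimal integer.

20

0b11101000 = 11101000
0x6A = 01101010
→ ^ → 10000010 = 130
→ << 2 (mod 2^8) → 00001000 = 8
0xA4 = 10100100
→ ^ → 10101100 = 172
184 = 10111000
→ ^ → 00010100 = 20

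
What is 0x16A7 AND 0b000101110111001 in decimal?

673

0x16A7 = 1011010100111
b = 0101110111001
AND → 0001010100001 = 673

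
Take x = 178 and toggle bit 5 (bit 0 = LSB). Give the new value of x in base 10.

x = 10110010
bit 5 is currently 1; toggle it via x ^ (1 << 5) = x ^ 32
→ 10010010 = 146

146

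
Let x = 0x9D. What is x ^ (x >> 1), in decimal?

x = 10011101 = 157
x>>1 = 01001110
XOR  = 11010011 = 211
(x ^ (x >> 1) gives the standard binary-reflected Gray code of x.)

211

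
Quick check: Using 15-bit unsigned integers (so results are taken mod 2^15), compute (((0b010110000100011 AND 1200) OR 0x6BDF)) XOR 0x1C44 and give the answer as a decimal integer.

0b010110000100011 = 010110000100011
1200 = 000010010110000
→ AND → 000010000100000 = 1056
0x6BDF = 110101111011111
→ OR → 110111111111111 = 28671
0x1C44 = 001110001000100
→ XOR → 111001110111011 = 29627

29627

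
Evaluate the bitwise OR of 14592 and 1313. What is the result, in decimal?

15649

14592 = 11100100000000
1313 = 00010100100001
 OR → 11110100100001 = 15649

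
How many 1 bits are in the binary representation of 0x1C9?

5

0x1C9 = 111001001
Count the 1s: 1 + 1 + 1 + 1 + 1 = 5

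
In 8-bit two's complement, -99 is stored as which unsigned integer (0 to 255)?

99 in 8 bits: 01100011
Invert: 10011100
Add 1:  10011101 = 157
(Check: 2^8 - 99 = 256 - 99 = 157.)

157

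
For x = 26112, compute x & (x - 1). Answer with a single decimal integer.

25600

x = 110011000000000 = 26112
x - 1 = 110010111111111
AND   = 110010000000000 = 25600
(x & (x - 1) clears the lowest set bit of x.)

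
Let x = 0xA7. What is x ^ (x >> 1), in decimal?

244

x = 10100111 = 167
x>>1 = 01010011
XOR  = 11110100 = 244
(x ^ (x >> 1) gives the standard binary-reflected Gray code of x.)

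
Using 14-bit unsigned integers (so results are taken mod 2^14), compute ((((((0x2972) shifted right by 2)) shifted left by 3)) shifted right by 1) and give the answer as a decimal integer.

0x2972 = 10100101110010
→ shifted right by 2 → 00101001011100 = 2652
→ shifted left by 3 (mod 2^14) → 01001011100000 = 4832
→ shifted right by 1 → 00100101110000 = 2416

2416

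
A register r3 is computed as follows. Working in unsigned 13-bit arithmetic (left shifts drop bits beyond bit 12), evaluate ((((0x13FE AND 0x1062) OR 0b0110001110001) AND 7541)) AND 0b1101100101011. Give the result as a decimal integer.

6177

0x13FE = 1001111111110
0x1062 = 1000001100010
→ AND → 1000001100010 = 4194
0b0110001110001 = 0110001110001
→ OR → 1110001110011 = 7283
7541 = 1110101110101
→ AND → 1110001110001 = 7281
0b1101100101011 = 1101100101011
→ AND → 1100000100001 = 6177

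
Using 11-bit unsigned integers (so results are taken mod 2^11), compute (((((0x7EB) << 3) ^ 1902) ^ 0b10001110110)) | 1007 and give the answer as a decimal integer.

2031

0x7EB = 11111101011
→ << 3 (mod 2^11) → 11101011000 = 1880
1902 = 11101101110
→ ^ → 00000110110 = 54
0b10001110110 = 10001110110
→ ^ → 10001000000 = 1088
1007 = 01111101111
→ | → 11111101111 = 2031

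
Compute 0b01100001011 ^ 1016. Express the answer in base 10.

a = 1100001011
1016 = 1111111000
XOR → 0011110011 = 243

243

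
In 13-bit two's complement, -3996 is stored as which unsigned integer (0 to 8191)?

4196

3996 in 13 bits: 0111110011100
Invert: 1000001100011
Add 1:  1000001100100 = 4196
(Check: 2^13 - 3996 = 8192 - 3996 = 4196.)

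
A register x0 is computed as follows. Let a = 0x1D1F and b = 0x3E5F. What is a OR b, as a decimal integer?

16223

0x1D1F = 01110100011111
0x3E5F = 11111001011111
 OR → 11111101011111 = 16223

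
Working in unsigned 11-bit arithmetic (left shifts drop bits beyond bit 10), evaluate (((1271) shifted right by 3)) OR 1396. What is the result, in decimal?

1271 = 10011110111
→ shifted right by 3 → 00010011110 = 158
1396 = 10101110100
→ OR → 10111111110 = 1534

1534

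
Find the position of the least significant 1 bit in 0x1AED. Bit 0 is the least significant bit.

0x1AED = 1101011101101
Trailing zeros: 0, so the lowest set bit is bit 0 (value 1).

0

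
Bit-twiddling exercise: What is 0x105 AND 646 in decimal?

4

0x105 = 0100000101
646 = 1010000110
AND → 0000000100 = 4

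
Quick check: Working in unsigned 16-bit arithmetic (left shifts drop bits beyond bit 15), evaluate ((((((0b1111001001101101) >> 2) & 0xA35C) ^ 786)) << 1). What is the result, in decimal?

0b1111001001101101 = 1111001001101101
→ >> 2 → 0011110010011011 = 15515
0xA35C = 1010001101011100
→ & → 0010000000011000 = 8216
786 = 0000001100010010
→ ^ → 0010001100001010 = 8970
→ << 1 (mod 2^16) → 0100011000010100 = 17940

17940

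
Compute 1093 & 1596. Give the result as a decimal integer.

1093 = 10001000101
1596 = 11000111100
AND → 10000000100 = 1028

1028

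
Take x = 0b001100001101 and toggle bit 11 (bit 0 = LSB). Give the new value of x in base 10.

2829

x = 001100001101
bit 11 is currently 0; toggle it via x ^ (1 << 11) = x ^ 2048
→ 101100001101 = 2829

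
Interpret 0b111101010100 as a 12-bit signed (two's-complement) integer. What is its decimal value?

-172

pattern = 111101010100 (MSB is 1 ⇒ negative)
Invert: 000010101011, add 1 → 000010101100 = 172, so the value is -172.
(Equivalently: 3924 - 2^12 = 3924 - 4096 = -172.)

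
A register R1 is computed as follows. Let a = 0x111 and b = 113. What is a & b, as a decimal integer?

17

0x111 = 100010001
113 = 001110001
AND → 000010001 = 17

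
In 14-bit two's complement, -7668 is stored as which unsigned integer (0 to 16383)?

7668 in 14 bits: 01110111110100
Invert: 10001000001011
Add 1:  10001000001100 = 8716
(Check: 2^14 - 7668 = 16384 - 7668 = 8716.)

8716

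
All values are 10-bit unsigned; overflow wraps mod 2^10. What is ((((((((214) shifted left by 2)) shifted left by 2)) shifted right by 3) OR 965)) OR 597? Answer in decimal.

1021

214 = 0011010110
→ shifted left by 2 (mod 2^10) → 1101011000 = 856
→ shifted left by 2 (mod 2^10) → 0101100000 = 352
→ shifted right by 3 → 0000101100 = 44
965 = 1111000101
→ OR → 1111101101 = 1005
597 = 1001010101
→ OR → 1111111101 = 1021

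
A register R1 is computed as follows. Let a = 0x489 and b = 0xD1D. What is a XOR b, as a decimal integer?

0x489 = 010010001001
0xD1D = 110100011101
XOR → 100110010100 = 2452

2452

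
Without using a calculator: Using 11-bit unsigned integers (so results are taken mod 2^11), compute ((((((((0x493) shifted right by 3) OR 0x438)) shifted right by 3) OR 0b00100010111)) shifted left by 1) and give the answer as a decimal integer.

814

0x493 = 10010010011
→ shifted right by 3 → 00010010010 = 146
0x438 = 10000111000
→ OR → 10010111010 = 1210
→ shifted right by 3 → 00010010111 = 151
0b00100010111 = 00100010111
→ OR → 00110010111 = 407
→ shifted left by 1 (mod 2^11) → 01100101110 = 814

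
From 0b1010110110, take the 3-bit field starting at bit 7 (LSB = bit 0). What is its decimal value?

v = 1010110110
Shift right by 7: 101
Mask low 3 bits: 101 = 5

5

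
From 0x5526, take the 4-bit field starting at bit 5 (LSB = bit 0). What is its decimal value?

9

v = 101010100100110
Shift right by 5: 1010101001
Mask low 4 bits: 1001 = 9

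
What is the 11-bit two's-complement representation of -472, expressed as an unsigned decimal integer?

1576

472 in 11 bits: 00111011000
Invert: 11000100111
Add 1:  11000101000 = 1576
(Check: 2^11 - 472 = 2048 - 472 = 1576.)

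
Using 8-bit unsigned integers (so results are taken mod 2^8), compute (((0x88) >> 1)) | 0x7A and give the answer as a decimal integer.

126

0x88 = 10001000
→ >> 1 → 01000100 = 68
0x7A = 01111010
→ | → 01111110 = 126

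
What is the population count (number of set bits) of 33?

33 = 100001
Count the 1s: 1 + 1 = 2

2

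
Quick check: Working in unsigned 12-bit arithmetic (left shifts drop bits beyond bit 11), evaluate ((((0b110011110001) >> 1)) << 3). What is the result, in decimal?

0b110011110001 = 110011110001
→ >> 1 → 011001111000 = 1656
→ << 3 (mod 2^12) → 001111000000 = 960

960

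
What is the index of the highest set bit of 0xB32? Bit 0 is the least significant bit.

0xB32 = 101100110010
The topmost 1 is at position 11 (since 2^11 = 2048 ≤ 2866 < 4096).

11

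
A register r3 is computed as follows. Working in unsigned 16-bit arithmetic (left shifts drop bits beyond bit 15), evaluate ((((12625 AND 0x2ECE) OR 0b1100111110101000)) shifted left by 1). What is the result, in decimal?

12625 = 0011000101010001
0x2ECE = 0010111011001110
→ AND → 0010000001000000 = 8256
0b1100111110101000 = 1100111110101000
→ OR → 1110111111101000 = 61416
→ shifted left by 1 (mod 2^16) → 1101111111010000 = 57296

57296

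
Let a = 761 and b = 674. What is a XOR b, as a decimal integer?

91

761 = 1011111001
674 = 1010100010
XOR → 0001011011 = 91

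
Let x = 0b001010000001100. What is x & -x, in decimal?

4

x = 1010000001100 = 5132
-x (two's complement) = …0101111110100
AND   = 0000000000100 = 4
(x & -x isolates the lowest set bit of x.)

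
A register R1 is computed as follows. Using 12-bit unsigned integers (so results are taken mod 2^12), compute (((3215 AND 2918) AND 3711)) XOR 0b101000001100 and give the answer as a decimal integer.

522

3215 = 110010001111
2918 = 101101100110
→ AND → 100000000110 = 2054
3711 = 111001111111
→ AND → 100000000110 = 2054
0b101000001100 = 101000001100
→ XOR → 001000001010 = 522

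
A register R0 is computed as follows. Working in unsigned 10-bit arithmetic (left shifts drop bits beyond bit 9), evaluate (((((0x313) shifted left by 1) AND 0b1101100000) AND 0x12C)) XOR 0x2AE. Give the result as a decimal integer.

0x313 = 1100010011
→ shifted left by 1 (mod 2^10) → 1000100110 = 550
0b1101100000 = 1101100000
→ AND → 1000100000 = 544
0x12C = 0100101100
→ AND → 0000100000 = 32
0x2AE = 1010101110
→ XOR → 1010001110 = 654

654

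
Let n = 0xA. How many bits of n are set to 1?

2

0xA = 1010
Count the 1s: 1 + 1 = 2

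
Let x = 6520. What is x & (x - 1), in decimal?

6512

x = 1100101111000 = 6520
x - 1 = 1100101110111
AND   = 1100101110000 = 6512
(x & (x - 1) clears the lowest set bit of x.)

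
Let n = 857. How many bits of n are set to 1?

6

857 = 1101011001
Count the 1s: 1 + 1 + 1 + 1 + 1 + 1 = 6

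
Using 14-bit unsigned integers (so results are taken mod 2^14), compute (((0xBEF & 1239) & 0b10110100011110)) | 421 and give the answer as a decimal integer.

423

0xBEF = 00101111101111
1239 = 00010011010111
→ & → 00000011000111 = 199
0b10110100011110 = 10110100011110
→ & → 00000000000110 = 6
421 = 00000110100101
→ | → 00000110100111 = 423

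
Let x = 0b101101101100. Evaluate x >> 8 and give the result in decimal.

11

x = 101101101100
shift right by 8 → 000000001011 = 11
(equivalently, floor(2924 / 256))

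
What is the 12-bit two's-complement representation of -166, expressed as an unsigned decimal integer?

166 in 12 bits: 000010100110
Invert: 111101011001
Add 1:  111101011010 = 3930
(Check: 2^12 - 166 = 4096 - 166 = 3930.)

3930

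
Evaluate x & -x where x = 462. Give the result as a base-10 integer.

x = 111001110 = 462
-x (two's complement) = …000110010
AND   = 000000010 = 2
(x & -x isolates the lowest set bit of x.)

2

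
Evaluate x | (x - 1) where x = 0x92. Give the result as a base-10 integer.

147

x = 10010010 = 146
x - 1 = 10010001
OR    = 10010011 = 147
(x | (x - 1) sets all bits below the lowest set bit.)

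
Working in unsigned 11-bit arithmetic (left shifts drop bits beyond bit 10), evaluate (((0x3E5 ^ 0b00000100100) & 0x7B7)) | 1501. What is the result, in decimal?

0x3E5 = 01111100101
0b00000100100 = 00000100100
→ ^ → 01111000001 = 961
0x7B7 = 11110110111
→ & → 01110000001 = 897
1501 = 10111011101
→ | → 11111011101 = 2013

2013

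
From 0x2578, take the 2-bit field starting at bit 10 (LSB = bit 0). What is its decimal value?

1

v = 010010101111000
Shift right by 10: 01001
Mask low 2 bits: 01 = 1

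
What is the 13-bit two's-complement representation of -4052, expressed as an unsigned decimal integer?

4140

4052 in 13 bits: 0111111010100
Invert: 1000000101011
Add 1:  1000000101100 = 4140
(Check: 2^13 - 4052 = 8192 - 4052 = 4140.)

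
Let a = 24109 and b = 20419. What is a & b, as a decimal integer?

24109 = 101111000101101
20419 = 100111111000011
AND → 100111000000001 = 19969

19969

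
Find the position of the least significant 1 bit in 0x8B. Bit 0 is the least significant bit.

0x8B = 10001011
Trailing zeros: 0, so the lowest set bit is bit 0 (value 1).

0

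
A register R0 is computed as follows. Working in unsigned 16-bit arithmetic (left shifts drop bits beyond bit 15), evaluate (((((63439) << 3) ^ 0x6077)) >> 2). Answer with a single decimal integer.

63439 = 1111011111001111
→ << 3 (mod 2^16) → 1011111001111000 = 48760
0x6077 = 0110000001110111
→ ^ → 1101111000001111 = 56847
→ >> 2 → 0011011110000011 = 14211

14211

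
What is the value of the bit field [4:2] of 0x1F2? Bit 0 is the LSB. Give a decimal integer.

4

v = 111110010
Shift right by 2: 1111100
Mask low 3 bits: 100 = 4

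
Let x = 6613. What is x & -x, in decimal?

1

x = 1100111010101 = 6613
-x (two's complement) = …0011000101011
AND   = 0000000000001 = 1
(x & -x isolates the lowest set bit of x.)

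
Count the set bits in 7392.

6

7392 = 1110011100000
Count the 1s: 1 + 1 + 1 + 1 + 1 + 1 = 6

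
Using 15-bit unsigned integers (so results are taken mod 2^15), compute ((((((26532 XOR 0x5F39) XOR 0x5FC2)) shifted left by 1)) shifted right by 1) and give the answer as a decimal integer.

10079

26532 = 110011110100100
0x5F39 = 101111100111001
→ XOR → 011100010011101 = 14493
0x5FC2 = 101111111000010
→ XOR → 110011101011111 = 26463
→ shifted left by 1 (mod 2^15) → 100111010111110 = 20158
→ shifted right by 1 → 010011101011111 = 10079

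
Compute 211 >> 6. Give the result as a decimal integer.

211 = 11010011
shift right by 6 → 00000011 = 3
(equivalently, floor(211 / 64))

3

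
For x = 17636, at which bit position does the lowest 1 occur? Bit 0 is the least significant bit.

17636 = 100010011100100
Trailing zeros: 2, so the lowest set bit is bit 2 (value 4).

2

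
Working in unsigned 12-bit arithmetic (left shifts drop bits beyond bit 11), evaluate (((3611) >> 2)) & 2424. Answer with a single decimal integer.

256

3611 = 111000011011
→ >> 2 → 001110000110 = 902
2424 = 100101111000
→ & → 000100000000 = 256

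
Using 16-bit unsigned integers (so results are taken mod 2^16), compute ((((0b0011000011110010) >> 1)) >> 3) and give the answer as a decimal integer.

0b0011000011110010 = 0011000011110010
→ >> 1 → 0001100001111001 = 6265
→ >> 3 → 0000001100001111 = 783

783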